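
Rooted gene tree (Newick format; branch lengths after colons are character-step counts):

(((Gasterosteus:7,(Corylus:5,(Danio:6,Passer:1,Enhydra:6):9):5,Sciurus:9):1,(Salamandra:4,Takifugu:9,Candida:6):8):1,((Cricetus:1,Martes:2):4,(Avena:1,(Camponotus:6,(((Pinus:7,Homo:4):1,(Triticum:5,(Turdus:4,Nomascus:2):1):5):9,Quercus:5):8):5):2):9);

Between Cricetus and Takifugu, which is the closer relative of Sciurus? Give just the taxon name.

The MRCA of Sciurus and Takifugu subtends ((Gasterosteus,(Corylus,(Danio,Passer,Enhydra)),Sciurus),(Salamandra,Takifugu,Candida)) (9 taxa).
The MRCA of Sciurus and Cricetus is the root, subtending the entire tree (19 taxa).
The first is nested inside the second, so Sciurus shares a more recent common ancestor with Takifugu.

Takifugu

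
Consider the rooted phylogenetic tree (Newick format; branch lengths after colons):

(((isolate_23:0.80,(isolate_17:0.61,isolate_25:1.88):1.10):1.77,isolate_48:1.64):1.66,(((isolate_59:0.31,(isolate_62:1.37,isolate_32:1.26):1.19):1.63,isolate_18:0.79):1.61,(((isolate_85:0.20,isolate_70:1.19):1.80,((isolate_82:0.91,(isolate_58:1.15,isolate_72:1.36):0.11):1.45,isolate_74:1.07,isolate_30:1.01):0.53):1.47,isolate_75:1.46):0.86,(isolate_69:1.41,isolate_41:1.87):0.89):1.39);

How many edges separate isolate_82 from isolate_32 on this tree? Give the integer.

9

The MRCA of isolate_82 and isolate_32 is the node subtending (((isolate_59,(isolate_62,isolate_32)),isolate_18),(((isolate_85,isolate_70),((isolate_82,(isolate_58,isolate_72)),isolate_74,isolate_30)),isolate_75),(isolate_69,isolate_41)).
From isolate_82 up to that node: 5 branches. From isolate_32 up to the same node: 4 branches. Total: 5 + 4 = 9.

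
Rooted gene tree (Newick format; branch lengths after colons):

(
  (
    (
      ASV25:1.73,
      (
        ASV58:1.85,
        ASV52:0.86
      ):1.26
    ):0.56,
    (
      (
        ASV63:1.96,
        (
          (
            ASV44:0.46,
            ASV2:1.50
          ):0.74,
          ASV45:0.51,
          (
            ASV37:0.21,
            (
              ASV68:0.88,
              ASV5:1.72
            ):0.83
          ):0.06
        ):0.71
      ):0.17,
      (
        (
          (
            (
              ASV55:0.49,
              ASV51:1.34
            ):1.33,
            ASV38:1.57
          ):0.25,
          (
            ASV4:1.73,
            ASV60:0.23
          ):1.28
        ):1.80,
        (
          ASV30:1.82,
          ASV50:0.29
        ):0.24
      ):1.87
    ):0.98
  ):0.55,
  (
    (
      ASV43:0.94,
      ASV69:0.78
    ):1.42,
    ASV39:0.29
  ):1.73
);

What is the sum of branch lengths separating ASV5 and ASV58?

The path runs ASV5 → … → MRCA → … → ASV58; the MRCA is the node subtending ((ASV25,(ASV58,ASV52)),((ASV63,((ASV44,ASV2),ASV45,(ASV37,(ASV68,ASV5)))),((((ASV55,ASV51),ASV38),(ASV4,ASV60)),(ASV30,ASV50)))).
Branch lengths along that path: 1.72 + 0.83 + 0.06 + 0.71 + 0.17 + 0.98 + 0.56 + 1.26 + 1.85 = 8.14.

8.14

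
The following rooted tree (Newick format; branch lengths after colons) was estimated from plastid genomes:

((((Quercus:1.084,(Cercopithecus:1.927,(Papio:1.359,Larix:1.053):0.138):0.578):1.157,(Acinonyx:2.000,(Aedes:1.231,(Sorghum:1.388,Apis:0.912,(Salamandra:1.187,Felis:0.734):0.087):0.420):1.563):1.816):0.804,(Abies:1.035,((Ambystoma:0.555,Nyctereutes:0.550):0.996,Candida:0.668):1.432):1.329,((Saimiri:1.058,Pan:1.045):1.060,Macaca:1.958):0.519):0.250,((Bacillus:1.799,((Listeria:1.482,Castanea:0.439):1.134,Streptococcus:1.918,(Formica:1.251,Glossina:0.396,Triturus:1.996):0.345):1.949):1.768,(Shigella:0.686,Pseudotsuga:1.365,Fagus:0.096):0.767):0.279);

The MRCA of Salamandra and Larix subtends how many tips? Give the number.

The MRCA of Salamandra and Larix is the node subtending ((Quercus,(Cercopithecus,(Papio,Larix))),(Acinonyx,(Aedes,(Sorghum,Apis,(Salamandra,Felis))))).
That clade contains 10 terminal taxa: Acinonyx, Aedes, Apis, Cercopithecus, Felis, Larix, Papio, Quercus, Salamandra, Sorghum.

10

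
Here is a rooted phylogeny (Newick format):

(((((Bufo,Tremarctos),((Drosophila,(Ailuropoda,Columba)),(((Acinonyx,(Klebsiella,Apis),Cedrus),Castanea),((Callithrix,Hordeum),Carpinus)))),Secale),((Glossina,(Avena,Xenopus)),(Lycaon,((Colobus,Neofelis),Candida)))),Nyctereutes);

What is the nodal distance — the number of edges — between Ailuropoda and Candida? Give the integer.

10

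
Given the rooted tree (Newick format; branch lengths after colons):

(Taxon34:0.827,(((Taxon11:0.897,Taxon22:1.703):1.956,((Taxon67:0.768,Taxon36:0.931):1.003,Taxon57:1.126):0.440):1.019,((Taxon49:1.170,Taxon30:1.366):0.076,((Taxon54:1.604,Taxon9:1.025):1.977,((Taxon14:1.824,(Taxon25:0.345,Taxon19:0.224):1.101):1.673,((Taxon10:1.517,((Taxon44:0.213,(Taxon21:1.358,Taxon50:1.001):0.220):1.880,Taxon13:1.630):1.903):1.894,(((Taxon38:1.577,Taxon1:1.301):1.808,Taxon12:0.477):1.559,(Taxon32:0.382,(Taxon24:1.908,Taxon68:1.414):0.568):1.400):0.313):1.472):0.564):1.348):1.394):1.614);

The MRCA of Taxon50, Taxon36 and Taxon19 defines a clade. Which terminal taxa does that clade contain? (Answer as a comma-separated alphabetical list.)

Tracing Taxon50: it sits inside (Taxon21,Taxon50).
Tracing Taxon36: it sits inside (Taxon67,Taxon36).
Tracing Taxon19: it sits inside (Taxon25,Taxon19).
The smallest clade enclosing all 3 is (((Taxon11,Taxon22),((Taxon67,Taxon36),Taxon57)),((Taxon49,Taxon30),((Taxon54,Taxon9),((Taxon14,(Taxon25,Taxon19)),((Taxon10,((Taxon44,(Taxon21,Taxon50)),Taxon13)),(((Taxon38,Taxon1),Taxon12),(Taxon32,(Taxon24,Taxon68)))))))); the answer is its 23 terminal taxa in alphabetical order.

Taxon1, Taxon10, Taxon11, Taxon12, Taxon13, Taxon14, Taxon19, Taxon21, Taxon22, Taxon24, Taxon25, Taxon30, Taxon32, Taxon36, Taxon38, Taxon44, Taxon49, Taxon50, Taxon54, Taxon57, Taxon67, Taxon68, Taxon9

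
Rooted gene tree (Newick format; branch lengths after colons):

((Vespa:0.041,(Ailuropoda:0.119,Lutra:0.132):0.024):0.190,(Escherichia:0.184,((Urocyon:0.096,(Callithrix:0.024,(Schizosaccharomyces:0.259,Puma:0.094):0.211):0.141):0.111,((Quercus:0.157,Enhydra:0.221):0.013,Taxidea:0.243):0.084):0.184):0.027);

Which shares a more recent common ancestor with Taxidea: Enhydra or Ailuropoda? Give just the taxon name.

Enhydra

The MRCA of Taxidea and Enhydra subtends ((Quercus,Enhydra),Taxidea) (3 taxa).
The MRCA of Taxidea and Ailuropoda is the root, subtending the entire tree (11 taxa).
The first is nested inside the second, so Taxidea shares a more recent common ancestor with Enhydra.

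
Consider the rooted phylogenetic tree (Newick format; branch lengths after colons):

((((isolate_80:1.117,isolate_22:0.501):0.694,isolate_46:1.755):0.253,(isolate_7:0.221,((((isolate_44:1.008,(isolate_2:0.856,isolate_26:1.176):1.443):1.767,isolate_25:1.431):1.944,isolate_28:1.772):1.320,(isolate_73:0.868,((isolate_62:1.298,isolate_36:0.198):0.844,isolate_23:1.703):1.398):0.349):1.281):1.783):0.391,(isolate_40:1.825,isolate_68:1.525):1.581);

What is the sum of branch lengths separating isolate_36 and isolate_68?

9.350

The path runs isolate_36 → … → MRCA → … → isolate_68; the MRCA is the root of the tree.
Branch lengths along that path: 0.198 + 0.844 + 1.398 + 0.349 + 1.281 + 1.783 + 0.391 + 1.581 + 1.525 = 9.350.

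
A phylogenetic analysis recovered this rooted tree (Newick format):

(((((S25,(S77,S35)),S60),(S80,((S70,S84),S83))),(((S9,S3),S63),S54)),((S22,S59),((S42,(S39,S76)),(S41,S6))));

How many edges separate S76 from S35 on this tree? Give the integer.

11

The MRCA of S76 and S35 is the root of the tree.
From S76 up to that node: 5 branches. From S35 up to the same node: 6 branches. Total: 5 + 6 = 11.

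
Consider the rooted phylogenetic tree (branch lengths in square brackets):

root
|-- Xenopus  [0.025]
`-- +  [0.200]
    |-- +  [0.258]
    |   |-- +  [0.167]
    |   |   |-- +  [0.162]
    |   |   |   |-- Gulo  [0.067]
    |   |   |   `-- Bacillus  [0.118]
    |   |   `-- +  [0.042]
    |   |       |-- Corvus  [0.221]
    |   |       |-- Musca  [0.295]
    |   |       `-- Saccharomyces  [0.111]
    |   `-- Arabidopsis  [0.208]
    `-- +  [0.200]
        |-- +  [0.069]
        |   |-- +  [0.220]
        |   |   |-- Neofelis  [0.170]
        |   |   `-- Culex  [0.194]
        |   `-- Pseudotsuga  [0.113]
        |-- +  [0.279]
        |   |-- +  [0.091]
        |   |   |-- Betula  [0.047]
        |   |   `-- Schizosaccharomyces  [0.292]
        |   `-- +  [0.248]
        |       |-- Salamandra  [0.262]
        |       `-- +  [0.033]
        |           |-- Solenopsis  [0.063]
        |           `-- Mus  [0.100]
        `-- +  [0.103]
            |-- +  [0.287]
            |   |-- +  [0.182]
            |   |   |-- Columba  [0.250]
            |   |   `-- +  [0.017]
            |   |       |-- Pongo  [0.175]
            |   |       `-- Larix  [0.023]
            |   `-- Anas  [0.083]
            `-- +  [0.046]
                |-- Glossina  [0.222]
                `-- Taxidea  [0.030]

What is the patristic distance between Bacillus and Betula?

The path runs Bacillus → … → MRCA → … → Betula; the MRCA is the node subtending ((((Gulo,Bacillus),(Corvus,Musca,Saccharomyces)),Arabidopsis),(((Neofelis,Culex),Pseudotsuga),((Betula,Schizosaccharomyces),(Salamandra,(Solenopsis,Mus))),(((Columba,(Pongo,Larix)),Anas),(Glossina,Taxidea)))).
Branch lengths along that path: 0.118 + 0.162 + 0.167 + 0.258 + 0.200 + 0.279 + 0.091 + 0.047 = 1.322.

1.322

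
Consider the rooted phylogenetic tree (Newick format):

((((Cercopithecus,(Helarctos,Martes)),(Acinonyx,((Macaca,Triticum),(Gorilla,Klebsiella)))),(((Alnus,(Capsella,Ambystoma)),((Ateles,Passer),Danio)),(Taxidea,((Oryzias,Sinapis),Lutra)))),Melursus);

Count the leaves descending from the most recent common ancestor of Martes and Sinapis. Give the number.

The MRCA of Martes and Sinapis is the node subtending (((Cercopithecus,(Helarctos,Martes)),(Acinonyx,((Macaca,Triticum),(Gorilla,Klebsiella)))),(((Alnus,(Capsella,Ambystoma)),((Ateles,Passer),Danio)),(Taxidea,((Oryzias,Sinapis),Lutra)))).
That clade contains 18 terminal taxa: Acinonyx, Alnus, Ambystoma, Ateles, Capsella, Cercopithecus, Danio, Gorilla, Helarctos, Klebsiella, Lutra, Macaca, Martes, Oryzias, Passer, Sinapis, Taxidea, Triticum.

18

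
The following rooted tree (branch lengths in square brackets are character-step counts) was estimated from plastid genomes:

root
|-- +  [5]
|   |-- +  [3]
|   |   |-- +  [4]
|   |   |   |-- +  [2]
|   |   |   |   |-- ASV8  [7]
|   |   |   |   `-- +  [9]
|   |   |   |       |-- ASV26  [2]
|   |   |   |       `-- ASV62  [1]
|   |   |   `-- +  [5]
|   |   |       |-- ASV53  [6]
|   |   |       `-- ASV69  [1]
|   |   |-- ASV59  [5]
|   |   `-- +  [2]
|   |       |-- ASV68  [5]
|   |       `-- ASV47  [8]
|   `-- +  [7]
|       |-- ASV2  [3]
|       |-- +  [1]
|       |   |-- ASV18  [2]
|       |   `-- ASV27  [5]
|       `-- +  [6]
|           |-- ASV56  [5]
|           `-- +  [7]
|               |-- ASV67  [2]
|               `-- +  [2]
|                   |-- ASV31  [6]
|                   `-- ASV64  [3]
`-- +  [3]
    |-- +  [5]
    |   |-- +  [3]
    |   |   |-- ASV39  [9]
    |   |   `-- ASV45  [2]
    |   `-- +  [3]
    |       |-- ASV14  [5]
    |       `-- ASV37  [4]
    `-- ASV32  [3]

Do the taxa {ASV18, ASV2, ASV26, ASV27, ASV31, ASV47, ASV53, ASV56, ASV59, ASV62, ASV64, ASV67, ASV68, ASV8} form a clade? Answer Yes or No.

No

The MRCA of the listed taxa subtends ((((ASV8,(ASV26,ASV62)),(ASV53,ASV69)),ASV59,(ASV68,ASV47)),(ASV2,(ASV18,ASV27),(ASV56,(ASV67,(ASV31,ASV64))))).
That clade also contains ASV69, which is not in the proposed group, so the group is not monophyletic.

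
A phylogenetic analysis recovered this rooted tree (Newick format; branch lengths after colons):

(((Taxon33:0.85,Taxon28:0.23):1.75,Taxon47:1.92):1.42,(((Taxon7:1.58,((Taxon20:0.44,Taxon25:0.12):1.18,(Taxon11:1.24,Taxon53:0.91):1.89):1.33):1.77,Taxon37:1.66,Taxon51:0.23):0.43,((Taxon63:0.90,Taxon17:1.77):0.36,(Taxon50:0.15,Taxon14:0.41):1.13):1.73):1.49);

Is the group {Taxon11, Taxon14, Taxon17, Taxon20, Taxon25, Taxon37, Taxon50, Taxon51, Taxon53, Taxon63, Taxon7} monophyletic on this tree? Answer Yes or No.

The most recent common ancestor of these taxa subtends (((Taxon7,((Taxon20,Taxon25),(Taxon11,Taxon53))),Taxon37,Taxon51),((Taxon63,Taxon17),(Taxon50,Taxon14))).
That clade has exactly 11 tips — every listed taxon and nothing else — so the group is monophyletic.

Yes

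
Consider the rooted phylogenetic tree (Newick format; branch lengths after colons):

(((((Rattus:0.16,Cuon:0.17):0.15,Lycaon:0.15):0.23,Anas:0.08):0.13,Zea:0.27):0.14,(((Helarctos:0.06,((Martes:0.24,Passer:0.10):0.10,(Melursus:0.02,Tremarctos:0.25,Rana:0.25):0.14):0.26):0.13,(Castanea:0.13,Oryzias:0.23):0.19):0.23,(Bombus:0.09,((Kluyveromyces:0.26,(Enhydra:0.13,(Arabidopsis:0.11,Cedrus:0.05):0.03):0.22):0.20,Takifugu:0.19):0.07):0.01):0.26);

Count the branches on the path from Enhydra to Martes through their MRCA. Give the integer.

The MRCA of Enhydra and Martes is the node subtending (((Helarctos,((Martes,Passer),(Melursus,Tremarctos,Rana))),(Castanea,Oryzias)),(Bombus,((Kluyveromyces,(Enhydra,(Arabidopsis,Cedrus))),Takifugu))).
From Enhydra up to that node: 5 branches. From Martes up to the same node: 5 branches. Total: 5 + 5 = 10.

10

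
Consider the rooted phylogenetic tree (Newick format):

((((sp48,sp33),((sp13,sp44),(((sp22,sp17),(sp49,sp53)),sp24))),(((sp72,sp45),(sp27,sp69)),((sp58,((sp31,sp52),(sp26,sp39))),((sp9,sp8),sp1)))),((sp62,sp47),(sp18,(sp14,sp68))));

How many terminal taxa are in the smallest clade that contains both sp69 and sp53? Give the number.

The MRCA of sp69 and sp53 is the node subtending (((sp48,sp33),((sp13,sp44),(((sp22,sp17),(sp49,sp53)),sp24))),(((sp72,sp45),(sp27,sp69)),((sp58,((sp31,sp52),(sp26,sp39))),((sp9,sp8),sp1)))).
That clade contains 21 terminal taxa: sp1, sp13, sp17, sp22, sp24, sp26, sp27, sp31, sp33, sp39, sp44, sp45, sp48, sp49, sp52, sp53, sp58, sp69, sp72, sp8, sp9.

21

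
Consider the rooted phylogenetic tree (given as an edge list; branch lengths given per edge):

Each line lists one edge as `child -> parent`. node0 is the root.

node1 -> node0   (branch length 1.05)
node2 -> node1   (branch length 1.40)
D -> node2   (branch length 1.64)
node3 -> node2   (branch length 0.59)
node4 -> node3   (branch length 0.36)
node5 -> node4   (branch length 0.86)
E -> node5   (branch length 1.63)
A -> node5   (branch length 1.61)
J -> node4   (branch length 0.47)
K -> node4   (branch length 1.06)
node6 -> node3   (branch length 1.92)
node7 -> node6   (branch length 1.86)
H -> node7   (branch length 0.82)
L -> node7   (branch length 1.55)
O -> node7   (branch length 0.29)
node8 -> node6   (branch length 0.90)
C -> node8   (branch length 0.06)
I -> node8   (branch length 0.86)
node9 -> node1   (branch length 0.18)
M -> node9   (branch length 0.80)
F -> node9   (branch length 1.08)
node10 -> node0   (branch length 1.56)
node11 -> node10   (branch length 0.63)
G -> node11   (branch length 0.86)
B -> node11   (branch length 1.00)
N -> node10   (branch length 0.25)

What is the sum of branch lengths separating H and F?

7.85

The path runs H → … → MRCA → … → F; the MRCA is the node subtending ((D,(((E,A),J,K),((H,L,O),(C,I)))),(M,F)).
Branch lengths along that path: 0.82 + 1.86 + 1.92 + 0.59 + 1.40 + 0.18 + 1.08 = 7.85.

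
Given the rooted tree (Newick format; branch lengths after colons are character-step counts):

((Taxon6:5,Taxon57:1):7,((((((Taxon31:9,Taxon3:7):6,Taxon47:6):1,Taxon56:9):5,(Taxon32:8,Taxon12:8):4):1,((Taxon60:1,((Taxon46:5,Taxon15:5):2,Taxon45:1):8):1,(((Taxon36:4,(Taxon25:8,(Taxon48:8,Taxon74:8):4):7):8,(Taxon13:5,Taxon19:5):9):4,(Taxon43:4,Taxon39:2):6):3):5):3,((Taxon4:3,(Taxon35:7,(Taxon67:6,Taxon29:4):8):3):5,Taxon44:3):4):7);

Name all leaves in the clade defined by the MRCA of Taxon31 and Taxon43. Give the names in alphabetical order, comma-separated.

Taxon12, Taxon13, Taxon15, Taxon19, Taxon25, Taxon3, Taxon31, Taxon32, Taxon36, Taxon39, Taxon43, Taxon45, Taxon46, Taxon47, Taxon48, Taxon56, Taxon60, Taxon74

Tracing Taxon31: it sits inside (Taxon31,Taxon3).
Tracing Taxon43: it sits inside (Taxon43,Taxon39).
The smallest clade enclosing both is (((((Taxon31,Taxon3),Taxon47),Taxon56),(Taxon32,Taxon12)),((Taxon60,((Taxon46,Taxon15),Taxon45)),(((Taxon36,(Taxon25,(Taxon48,Taxon74))),(Taxon13,Taxon19)),(Taxon43,Taxon39)))); the answer is its 18 terminal taxa in alphabetical order.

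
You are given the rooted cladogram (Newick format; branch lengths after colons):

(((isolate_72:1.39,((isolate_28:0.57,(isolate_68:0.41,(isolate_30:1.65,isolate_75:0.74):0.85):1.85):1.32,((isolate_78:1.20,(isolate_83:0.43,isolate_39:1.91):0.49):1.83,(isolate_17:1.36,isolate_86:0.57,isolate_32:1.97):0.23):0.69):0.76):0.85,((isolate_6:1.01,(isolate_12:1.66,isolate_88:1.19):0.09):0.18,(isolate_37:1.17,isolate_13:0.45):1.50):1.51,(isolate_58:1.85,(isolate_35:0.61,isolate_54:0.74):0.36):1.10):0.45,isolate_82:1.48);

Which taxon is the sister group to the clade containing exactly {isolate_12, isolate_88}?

isolate_6

The clade containing exactly {isolate_12, isolate_88} attaches to the tree at the node subtending (isolate_6,(isolate_12,isolate_88)).
The other lineage descending from that same node — the sister group — is the single tip isolate_6.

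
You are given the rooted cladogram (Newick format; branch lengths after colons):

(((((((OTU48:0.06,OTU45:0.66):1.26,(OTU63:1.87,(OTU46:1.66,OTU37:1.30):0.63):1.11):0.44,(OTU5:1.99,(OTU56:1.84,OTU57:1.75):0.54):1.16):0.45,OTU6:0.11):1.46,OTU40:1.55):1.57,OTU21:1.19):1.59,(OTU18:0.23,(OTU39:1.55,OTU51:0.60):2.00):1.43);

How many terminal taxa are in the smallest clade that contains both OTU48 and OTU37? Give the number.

5

The MRCA of OTU48 and OTU37 is the node subtending ((OTU48,OTU45),(OTU63,(OTU46,OTU37))).
That clade contains 5 terminal taxa: OTU37, OTU45, OTU46, OTU48, OTU63.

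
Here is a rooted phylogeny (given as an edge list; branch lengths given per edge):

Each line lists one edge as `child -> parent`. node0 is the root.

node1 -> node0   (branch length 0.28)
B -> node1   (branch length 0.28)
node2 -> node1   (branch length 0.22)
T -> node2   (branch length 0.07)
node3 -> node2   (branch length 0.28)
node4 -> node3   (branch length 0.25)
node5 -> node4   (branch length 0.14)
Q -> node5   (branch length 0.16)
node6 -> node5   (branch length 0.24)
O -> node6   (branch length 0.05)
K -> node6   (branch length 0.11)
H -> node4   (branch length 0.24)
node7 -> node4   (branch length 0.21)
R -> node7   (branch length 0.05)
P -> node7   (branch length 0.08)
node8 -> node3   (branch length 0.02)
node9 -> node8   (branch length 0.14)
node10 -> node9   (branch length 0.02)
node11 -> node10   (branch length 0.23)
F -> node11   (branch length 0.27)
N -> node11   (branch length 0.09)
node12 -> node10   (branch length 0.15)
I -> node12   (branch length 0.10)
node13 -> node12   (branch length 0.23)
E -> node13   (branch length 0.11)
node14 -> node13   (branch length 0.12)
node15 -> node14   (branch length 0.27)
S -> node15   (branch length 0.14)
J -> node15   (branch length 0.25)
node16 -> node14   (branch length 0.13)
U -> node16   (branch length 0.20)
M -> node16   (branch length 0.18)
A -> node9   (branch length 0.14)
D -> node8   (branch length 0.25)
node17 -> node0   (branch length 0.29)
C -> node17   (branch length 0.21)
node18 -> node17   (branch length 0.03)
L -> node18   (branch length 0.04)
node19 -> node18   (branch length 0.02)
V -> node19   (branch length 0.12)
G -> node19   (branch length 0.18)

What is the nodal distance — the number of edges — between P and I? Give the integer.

8

The MRCA of P and I is the node subtending (((Q,(O,K)),H,(R,P)),((((F,N),(I,(E,((S,J),(U,M))))),A),D)).
From P up to that node: 3 branches. From I up to the same node: 5 branches. Total: 3 + 5 = 8.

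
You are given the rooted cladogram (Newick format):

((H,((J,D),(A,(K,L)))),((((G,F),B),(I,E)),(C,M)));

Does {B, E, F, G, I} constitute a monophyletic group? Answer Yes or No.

The most recent common ancestor of these taxa subtends (((G,F),B),(I,E)).
That clade has exactly 5 tips — every listed taxon and nothing else — so the group is monophyletic.

Yes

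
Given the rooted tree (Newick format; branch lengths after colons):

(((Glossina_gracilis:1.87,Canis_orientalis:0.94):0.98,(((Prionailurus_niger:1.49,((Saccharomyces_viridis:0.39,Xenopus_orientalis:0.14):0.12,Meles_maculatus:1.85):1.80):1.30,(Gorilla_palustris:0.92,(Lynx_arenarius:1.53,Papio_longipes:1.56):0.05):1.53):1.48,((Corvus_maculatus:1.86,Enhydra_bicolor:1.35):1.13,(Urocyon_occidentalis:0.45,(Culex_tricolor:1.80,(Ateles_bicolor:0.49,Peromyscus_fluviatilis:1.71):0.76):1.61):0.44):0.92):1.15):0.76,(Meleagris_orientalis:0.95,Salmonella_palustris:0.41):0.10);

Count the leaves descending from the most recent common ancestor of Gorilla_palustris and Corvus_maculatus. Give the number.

13

The MRCA of Gorilla_palustris and Corvus_maculatus is the node subtending (((Prionailurus_niger,((Saccharomyces_viridis,Xenopus_orientalis),Meles_maculatus)),(Gorilla_palustris,(Lynx_arenarius,Papio_longipes))),((Corvus_maculatus,Enhydra_bicolor),(Urocyon_occidentalis,(Culex_tricolor,(Ateles_bicolor,Peromyscus_fluviatilis))))).
That clade contains 13 terminal taxa: Ateles_bicolor, Corvus_maculatus, Culex_tricolor, Enhydra_bicolor, Gorilla_palustris, Lynx_arenarius, Meles_maculatus, Papio_longipes, Peromyscus_fluviatilis, Prionailurus_niger, Saccharomyces_viridis, Urocyon_occidentalis, Xenopus_orientalis.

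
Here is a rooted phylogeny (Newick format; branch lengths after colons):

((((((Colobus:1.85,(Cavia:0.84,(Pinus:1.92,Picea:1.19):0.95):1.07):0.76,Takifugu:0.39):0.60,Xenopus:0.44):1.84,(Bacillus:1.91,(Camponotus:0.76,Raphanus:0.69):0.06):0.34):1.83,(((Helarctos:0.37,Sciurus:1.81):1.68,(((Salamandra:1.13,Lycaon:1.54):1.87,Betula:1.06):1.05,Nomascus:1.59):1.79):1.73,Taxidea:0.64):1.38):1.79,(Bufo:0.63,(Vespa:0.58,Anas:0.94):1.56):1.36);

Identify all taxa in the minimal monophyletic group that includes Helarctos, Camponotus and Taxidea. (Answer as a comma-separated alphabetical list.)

Bacillus, Betula, Camponotus, Cavia, Colobus, Helarctos, Lycaon, Nomascus, Picea, Pinus, Raphanus, Salamandra, Sciurus, Takifugu, Taxidea, Xenopus

Tracing Helarctos: it sits inside (Helarctos,Sciurus).
Tracing Camponotus: it sits inside (Camponotus,Raphanus).
Tracing Taxidea: it sits inside (((Helarctos,Sciurus),(((Salamandra,Lycaon),Betula),Nomascus)),Taxidea).
The smallest clade enclosing all 3 is (((((Colobus,(Cavia,(Pinus,Picea))),Takifugu),Xenopus),(Bacillus,(Camponotus,Raphanus))),(((Helarctos,Sciurus),(((Salamandra,Lycaon),Betula),Nomascus)),Taxidea)); the answer is its 16 terminal taxa in alphabetical order.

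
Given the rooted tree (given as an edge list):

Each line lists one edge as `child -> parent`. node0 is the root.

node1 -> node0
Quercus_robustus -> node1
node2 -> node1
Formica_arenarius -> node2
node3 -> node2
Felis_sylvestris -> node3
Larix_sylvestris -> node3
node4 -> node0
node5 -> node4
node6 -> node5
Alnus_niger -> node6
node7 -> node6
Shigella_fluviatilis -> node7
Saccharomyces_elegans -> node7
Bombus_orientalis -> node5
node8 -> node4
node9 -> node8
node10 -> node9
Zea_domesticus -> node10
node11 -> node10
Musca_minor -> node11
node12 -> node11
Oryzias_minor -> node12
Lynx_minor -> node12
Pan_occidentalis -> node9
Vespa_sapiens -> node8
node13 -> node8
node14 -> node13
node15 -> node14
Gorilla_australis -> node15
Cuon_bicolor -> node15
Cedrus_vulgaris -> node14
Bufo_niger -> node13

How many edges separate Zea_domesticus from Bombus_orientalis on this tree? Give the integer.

The MRCA of Zea_domesticus and Bombus_orientalis is the node subtending (((Alnus_niger,(Shigella_fluviatilis,Saccharomyces_elegans)),Bombus_orientalis),(((Zea_domesticus,(Musca_minor,(Oryzias_minor,Lynx_minor))),Pan_occidentalis),Vespa_sapiens,(((Gorilla_australis,Cuon_bicolor),Cedrus_vulgaris),Bufo_niger))).
From Zea_domesticus up to that node: 4 branches. From Bombus_orientalis up to the same node: 2 branches. Total: 4 + 2 = 6.

6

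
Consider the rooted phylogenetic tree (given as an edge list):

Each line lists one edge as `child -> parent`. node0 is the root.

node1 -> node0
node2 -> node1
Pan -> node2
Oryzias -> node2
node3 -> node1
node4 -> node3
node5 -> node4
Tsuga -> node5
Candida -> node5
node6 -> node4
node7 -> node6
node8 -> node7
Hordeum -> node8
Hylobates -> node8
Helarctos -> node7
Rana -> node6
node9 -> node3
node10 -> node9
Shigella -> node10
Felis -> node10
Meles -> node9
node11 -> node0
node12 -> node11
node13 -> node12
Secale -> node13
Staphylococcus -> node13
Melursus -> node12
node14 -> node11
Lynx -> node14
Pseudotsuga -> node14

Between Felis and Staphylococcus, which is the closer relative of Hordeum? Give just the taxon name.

Felis

The MRCA of Hordeum and Felis subtends (((Tsuga,Candida),(((Hordeum,Hylobates),Helarctos),Rana)),((Shigella,Felis),Meles)) (9 taxa).
The MRCA of Hordeum and Staphylococcus is the root, subtending the entire tree (16 taxa).
The first is nested inside the second, so Hordeum shares a more recent common ancestor with Felis.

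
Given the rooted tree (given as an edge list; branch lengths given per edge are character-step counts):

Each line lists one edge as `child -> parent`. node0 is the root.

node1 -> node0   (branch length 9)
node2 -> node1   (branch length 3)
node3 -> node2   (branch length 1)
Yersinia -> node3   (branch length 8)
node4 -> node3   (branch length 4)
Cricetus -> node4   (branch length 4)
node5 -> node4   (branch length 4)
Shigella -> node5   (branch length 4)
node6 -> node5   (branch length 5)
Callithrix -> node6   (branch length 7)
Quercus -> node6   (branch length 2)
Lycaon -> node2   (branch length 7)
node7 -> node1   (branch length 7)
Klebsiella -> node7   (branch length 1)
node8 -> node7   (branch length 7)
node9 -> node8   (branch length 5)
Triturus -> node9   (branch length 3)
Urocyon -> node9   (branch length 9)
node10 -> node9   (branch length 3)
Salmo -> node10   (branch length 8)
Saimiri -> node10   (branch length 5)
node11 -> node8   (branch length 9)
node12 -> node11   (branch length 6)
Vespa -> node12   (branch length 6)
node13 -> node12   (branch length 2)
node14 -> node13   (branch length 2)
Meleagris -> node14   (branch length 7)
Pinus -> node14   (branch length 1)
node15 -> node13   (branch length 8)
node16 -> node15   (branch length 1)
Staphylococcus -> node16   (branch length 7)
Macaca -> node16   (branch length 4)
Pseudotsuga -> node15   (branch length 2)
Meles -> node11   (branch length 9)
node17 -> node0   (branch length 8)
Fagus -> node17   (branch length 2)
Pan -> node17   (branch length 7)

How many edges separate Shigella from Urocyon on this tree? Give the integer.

The MRCA of Shigella and Urocyon is the node subtending (((Yersinia,(Cricetus,(Shigella,(Callithrix,Quercus)))),Lycaon),(Klebsiella,((Triturus,Urocyon,(Salmo,Saimiri)),((Vespa,((Meleagris,Pinus),((Staphylococcus,Macaca),Pseudotsuga))),Meles)))).
From Shigella up to that node: 5 branches. From Urocyon up to the same node: 4 branches. Total: 5 + 4 = 9.

9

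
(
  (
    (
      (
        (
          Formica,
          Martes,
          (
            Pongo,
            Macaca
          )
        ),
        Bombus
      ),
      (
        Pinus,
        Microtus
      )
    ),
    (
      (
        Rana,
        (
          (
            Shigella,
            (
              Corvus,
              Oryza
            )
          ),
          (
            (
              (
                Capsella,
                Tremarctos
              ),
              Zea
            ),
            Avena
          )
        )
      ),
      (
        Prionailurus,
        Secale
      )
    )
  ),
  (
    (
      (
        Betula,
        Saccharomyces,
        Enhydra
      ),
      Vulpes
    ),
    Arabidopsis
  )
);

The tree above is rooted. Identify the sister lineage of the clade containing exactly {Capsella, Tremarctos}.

The clade containing exactly {Capsella, Tremarctos} attaches to the tree at the node subtending ((Capsella,Tremarctos),Zea).
The other lineage descending from that same node — the sister group — is the single tip Zea.

Zea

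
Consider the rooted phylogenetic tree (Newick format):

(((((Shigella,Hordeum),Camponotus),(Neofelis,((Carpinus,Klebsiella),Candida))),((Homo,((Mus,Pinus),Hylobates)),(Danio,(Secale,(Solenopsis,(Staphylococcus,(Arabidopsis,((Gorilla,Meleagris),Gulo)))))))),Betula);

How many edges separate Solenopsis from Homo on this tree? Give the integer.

6

The MRCA of Solenopsis and Homo is the node subtending ((Homo,((Mus,Pinus),Hylobates)),(Danio,(Secale,(Solenopsis,(Staphylococcus,(Arabidopsis,((Gorilla,Meleagris),Gulo))))))).
From Solenopsis up to that node: 4 branches. From Homo up to the same node: 2 branches. Total: 4 + 2 = 6.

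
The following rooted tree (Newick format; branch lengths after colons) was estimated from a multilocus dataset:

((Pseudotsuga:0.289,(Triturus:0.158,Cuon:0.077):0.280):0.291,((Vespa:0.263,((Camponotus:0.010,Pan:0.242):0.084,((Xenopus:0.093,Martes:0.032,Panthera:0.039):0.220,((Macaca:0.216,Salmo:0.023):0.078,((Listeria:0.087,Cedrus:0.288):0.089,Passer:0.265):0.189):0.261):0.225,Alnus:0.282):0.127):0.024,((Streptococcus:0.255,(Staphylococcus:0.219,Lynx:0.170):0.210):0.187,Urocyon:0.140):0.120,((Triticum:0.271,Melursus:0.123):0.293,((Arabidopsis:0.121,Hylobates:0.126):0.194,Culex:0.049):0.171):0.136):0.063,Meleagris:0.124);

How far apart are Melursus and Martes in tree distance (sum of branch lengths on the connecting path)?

The path runs Melursus → … → MRCA → … → Martes; the MRCA is the node subtending ((Vespa,((Camponotus,Pan),((Xenopus,Martes,Panthera),((Macaca,Salmo),((Listeria,Cedrus),Passer))),Alnus)),((Streptococcus,(Staphylococcus,Lynx)),Urocyon),((Triticum,Melursus),((Arabidopsis,Hylobates),Culex))).
Branch lengths along that path: 0.123 + 0.293 + 0.136 + 0.024 + 0.127 + 0.225 + 0.220 + 0.032 = 1.180.

1.180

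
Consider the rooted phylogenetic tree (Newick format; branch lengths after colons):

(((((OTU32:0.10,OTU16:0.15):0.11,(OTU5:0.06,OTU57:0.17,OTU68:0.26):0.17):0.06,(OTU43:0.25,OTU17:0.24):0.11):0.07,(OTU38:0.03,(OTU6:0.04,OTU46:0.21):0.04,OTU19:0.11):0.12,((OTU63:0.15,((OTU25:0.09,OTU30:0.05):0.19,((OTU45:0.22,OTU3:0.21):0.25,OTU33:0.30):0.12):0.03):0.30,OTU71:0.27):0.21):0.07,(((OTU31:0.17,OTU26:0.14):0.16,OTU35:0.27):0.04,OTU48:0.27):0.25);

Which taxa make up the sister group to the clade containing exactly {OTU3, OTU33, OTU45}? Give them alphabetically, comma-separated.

OTU25, OTU30

The clade containing exactly {OTU3, OTU33, OTU45} attaches to the tree at the node subtending ((OTU25,OTU30),((OTU45,OTU3),OTU33)).
The other lineage descending from that same node — the sister group — is (OTU25,OTU30); its 2 tips in alphabetical order are the answer.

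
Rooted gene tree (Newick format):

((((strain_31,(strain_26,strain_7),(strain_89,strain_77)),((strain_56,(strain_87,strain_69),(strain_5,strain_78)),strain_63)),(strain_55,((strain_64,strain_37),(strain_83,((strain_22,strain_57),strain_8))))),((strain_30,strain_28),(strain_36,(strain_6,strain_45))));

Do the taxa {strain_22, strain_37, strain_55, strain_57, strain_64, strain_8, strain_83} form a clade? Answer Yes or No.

The most recent common ancestor of these taxa subtends (strain_55,((strain_64,strain_37),(strain_83,((strain_22,strain_57),strain_8)))).
That clade has exactly 7 tips — every listed taxon and nothing else — so the group is monophyletic.

Yes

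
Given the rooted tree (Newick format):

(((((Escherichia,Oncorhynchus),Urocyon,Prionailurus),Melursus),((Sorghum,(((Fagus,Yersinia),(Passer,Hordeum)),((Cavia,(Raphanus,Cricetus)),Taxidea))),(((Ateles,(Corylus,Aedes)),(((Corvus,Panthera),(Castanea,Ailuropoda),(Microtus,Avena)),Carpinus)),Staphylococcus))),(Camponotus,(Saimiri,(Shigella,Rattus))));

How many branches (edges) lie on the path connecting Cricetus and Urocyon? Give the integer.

10

The MRCA of Cricetus and Urocyon is the node subtending ((((Escherichia,Oncorhynchus),Urocyon,Prionailurus),Melursus),((Sorghum,(((Fagus,Yersinia),(Passer,Hordeum)),((Cavia,(Raphanus,Cricetus)),Taxidea))),(((Ateles,(Corylus,Aedes)),(((Corvus,Panthera),(Castanea,Ailuropoda),(Microtus,Avena)),Carpinus)),Staphylococcus))).
From Cricetus up to that node: 7 branches. From Urocyon up to the same node: 3 branches. Total: 7 + 3 = 10.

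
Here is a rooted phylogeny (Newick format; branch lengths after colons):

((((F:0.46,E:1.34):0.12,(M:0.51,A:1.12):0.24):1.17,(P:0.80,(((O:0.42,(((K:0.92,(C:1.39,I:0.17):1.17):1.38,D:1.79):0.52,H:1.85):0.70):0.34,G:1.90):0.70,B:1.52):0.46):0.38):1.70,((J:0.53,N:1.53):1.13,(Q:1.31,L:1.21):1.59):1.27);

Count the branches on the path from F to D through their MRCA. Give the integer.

10

The MRCA of F and D is the node subtending (((F,E),(M,A)),(P,(((O,(((K,(C,I)),D),H)),G),B))).
From F up to that node: 3 branches. From D up to the same node: 7 branches. Total: 3 + 7 = 10.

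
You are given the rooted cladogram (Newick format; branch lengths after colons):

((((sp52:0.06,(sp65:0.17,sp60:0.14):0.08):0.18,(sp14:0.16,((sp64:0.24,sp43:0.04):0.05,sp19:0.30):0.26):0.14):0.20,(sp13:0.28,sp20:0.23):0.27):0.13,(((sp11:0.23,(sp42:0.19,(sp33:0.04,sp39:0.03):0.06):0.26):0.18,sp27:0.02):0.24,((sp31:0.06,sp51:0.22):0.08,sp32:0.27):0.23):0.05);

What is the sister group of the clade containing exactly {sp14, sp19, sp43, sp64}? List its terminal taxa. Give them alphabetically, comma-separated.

sp52, sp60, sp65

The clade containing exactly {sp14, sp19, sp43, sp64} attaches to the tree at the node subtending ((sp52,(sp65,sp60)),(sp14,((sp64,sp43),sp19))).
The other lineage descending from that same node — the sister group — is (sp52,(sp65,sp60)); its 3 tips in alphabetical order are the answer.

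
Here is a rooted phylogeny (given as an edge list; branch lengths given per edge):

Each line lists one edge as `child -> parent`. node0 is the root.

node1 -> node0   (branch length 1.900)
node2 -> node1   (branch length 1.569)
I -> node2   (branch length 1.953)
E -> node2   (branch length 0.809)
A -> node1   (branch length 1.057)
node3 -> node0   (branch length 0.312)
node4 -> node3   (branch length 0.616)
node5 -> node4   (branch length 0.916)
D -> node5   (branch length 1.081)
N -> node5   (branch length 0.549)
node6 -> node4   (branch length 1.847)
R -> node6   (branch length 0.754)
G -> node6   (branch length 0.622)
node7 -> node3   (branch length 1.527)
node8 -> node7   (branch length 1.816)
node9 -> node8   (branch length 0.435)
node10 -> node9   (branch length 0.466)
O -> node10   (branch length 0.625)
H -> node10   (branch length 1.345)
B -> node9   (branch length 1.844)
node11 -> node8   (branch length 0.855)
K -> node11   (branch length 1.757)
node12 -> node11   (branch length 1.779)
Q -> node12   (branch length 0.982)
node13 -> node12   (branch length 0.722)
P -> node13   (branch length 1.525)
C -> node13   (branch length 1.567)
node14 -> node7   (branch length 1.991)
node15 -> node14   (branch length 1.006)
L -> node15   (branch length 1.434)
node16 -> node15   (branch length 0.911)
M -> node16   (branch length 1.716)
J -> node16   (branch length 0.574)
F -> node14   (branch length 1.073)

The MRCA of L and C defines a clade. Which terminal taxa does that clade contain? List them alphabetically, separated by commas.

B, C, F, H, J, K, L, M, O, P, Q

Tracing L: it sits inside (L,(M,J)).
Tracing C: it sits inside (P,C).
The smallest clade enclosing both is ((((O,H),B),(K,(Q,(P,C)))),((L,(M,J)),F)); the answer is its 11 terminal taxa in alphabetical order.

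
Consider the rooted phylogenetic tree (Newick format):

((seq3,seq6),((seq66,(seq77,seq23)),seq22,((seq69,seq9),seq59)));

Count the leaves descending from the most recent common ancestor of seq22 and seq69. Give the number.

The MRCA of seq22 and seq69 is the node subtending ((seq66,(seq77,seq23)),seq22,((seq69,seq9),seq59)).
That clade contains 7 terminal taxa: seq22, seq23, seq59, seq66, seq69, seq77, seq9.

7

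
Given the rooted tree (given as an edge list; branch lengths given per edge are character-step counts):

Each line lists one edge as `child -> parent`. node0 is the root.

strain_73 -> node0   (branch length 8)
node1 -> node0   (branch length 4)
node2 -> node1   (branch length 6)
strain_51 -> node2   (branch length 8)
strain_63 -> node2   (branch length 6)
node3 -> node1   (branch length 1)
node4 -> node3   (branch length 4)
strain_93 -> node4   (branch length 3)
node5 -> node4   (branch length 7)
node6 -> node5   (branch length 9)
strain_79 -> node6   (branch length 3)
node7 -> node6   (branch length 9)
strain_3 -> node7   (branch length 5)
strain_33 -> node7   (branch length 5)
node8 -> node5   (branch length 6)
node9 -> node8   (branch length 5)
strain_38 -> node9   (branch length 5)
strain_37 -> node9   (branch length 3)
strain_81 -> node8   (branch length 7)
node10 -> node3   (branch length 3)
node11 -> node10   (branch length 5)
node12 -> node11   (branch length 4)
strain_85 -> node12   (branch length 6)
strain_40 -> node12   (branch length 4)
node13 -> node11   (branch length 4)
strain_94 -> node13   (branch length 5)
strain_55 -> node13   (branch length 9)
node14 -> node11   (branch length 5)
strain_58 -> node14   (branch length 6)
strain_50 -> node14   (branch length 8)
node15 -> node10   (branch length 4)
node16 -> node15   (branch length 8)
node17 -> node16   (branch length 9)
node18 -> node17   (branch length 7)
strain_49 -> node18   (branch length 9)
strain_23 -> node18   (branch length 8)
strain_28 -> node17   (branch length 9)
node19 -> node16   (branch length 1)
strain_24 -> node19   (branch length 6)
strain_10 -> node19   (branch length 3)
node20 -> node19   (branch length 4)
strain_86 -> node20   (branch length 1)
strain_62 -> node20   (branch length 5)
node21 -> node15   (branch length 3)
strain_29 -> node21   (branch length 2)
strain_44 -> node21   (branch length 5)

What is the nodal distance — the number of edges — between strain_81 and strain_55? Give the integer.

The MRCA of strain_81 and strain_55 is the node subtending ((strain_93,((strain_79,(strain_3,strain_33)),((strain_38,strain_37),strain_81))),(((strain_85,strain_40),(strain_94,strain_55),(strain_58,strain_50)),((((strain_49,strain_23),strain_28),(strain_24,strain_10,(strain_86,strain_62))),(strain_29,strain_44)))).
From strain_81 up to that node: 4 branches. From strain_55 up to the same node: 4 branches. Total: 4 + 4 = 8.

8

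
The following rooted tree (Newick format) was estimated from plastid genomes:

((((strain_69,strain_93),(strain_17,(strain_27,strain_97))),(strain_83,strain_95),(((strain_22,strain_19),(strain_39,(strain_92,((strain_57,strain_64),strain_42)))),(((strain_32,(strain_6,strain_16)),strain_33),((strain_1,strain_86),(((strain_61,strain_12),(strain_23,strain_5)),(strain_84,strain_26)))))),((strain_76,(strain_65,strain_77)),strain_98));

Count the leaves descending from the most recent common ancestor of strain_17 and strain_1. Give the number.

The MRCA of strain_17 and strain_1 is the node subtending (((strain_69,strain_93),(strain_17,(strain_27,strain_97))),(strain_83,strain_95),(((strain_22,strain_19),(strain_39,(strain_92,((strain_57,strain_64),strain_42)))),(((strain_32,(strain_6,strain_16)),strain_33),((strain_1,strain_86),(((strain_61,strain_12),(strain_23,strain_5)),(strain_84,strain_26)))))).
That clade contains 26 terminal taxa: strain_1, strain_12, strain_16, strain_17, strain_19, strain_22, strain_23, strain_26, strain_27, strain_32, strain_33, strain_39, strain_42, strain_5, strain_57, strain_6, strain_61, strain_64, strain_69, strain_83, strain_84, strain_86, strain_92, strain_93, strain_95, strain_97.

26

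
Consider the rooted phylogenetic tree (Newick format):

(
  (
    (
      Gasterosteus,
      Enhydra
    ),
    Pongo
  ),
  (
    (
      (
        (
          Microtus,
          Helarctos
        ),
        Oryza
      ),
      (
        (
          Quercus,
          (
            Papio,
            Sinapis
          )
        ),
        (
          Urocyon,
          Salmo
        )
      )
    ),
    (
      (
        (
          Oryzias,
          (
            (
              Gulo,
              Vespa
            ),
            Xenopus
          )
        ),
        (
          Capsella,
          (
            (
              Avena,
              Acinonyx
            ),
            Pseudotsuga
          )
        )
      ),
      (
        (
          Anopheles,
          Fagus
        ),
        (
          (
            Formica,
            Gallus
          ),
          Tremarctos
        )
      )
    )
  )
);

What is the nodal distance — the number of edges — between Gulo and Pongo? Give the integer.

The MRCA of Gulo and Pongo is the root of the tree.
From Gulo up to that node: 7 branches. From Pongo up to the same node: 2 branches. Total: 7 + 2 = 9.

9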